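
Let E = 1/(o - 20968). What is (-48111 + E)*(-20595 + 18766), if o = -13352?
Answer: 3019989053909/34320 ≈ 8.7995e+7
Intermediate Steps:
E = -1/34320 (E = 1/(-13352 - 20968) = 1/(-34320) = -1/34320 ≈ -2.9138e-5)
(-48111 + E)*(-20595 + 18766) = (-48111 - 1/34320)*(-20595 + 18766) = -1651169521/34320*(-1829) = 3019989053909/34320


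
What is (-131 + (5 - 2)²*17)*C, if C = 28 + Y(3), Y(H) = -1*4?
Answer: 528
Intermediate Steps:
Y(H) = -4
C = 24 (C = 28 - 4 = 24)
(-131 + (5 - 2)²*17)*C = (-131 + (5 - 2)²*17)*24 = (-131 + 3²*17)*24 = (-131 + 9*17)*24 = (-131 + 153)*24 = 22*24 = 528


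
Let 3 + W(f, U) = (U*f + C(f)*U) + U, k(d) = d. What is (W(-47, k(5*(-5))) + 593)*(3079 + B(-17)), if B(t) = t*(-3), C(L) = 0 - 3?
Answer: 5680950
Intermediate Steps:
C(L) = -3
B(t) = -3*t
W(f, U) = -3 - 2*U + U*f (W(f, U) = -3 + ((U*f - 3*U) + U) = -3 + ((-3*U + U*f) + U) = -3 + (-2*U + U*f) = -3 - 2*U + U*f)
(W(-47, k(5*(-5))) + 593)*(3079 + B(-17)) = ((-3 - 10*(-5) + (5*(-5))*(-47)) + 593)*(3079 - 3*(-17)) = ((-3 - 2*(-25) - 25*(-47)) + 593)*(3079 + 51) = ((-3 + 50 + 1175) + 593)*3130 = (1222 + 593)*3130 = 1815*3130 = 5680950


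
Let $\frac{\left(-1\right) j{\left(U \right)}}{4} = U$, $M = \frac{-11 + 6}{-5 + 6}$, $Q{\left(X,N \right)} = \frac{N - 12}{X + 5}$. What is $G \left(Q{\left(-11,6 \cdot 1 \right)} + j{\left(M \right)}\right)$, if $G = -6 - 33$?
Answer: $-819$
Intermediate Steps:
$Q{\left(X,N \right)} = \frac{-12 + N}{5 + X}$
$M = -5$ ($M = - \frac{5}{1} = \left(-5\right) 1 = -5$)
$j{\left(U \right)} = - 4 U$
$G = -39$
$G \left(Q{\left(-11,6 \cdot 1 \right)} + j{\left(M \right)}\right) = - 39 \left(\frac{-12 + 6 \cdot 1}{5 - 11} - -20\right) = - 39 \left(\frac{-12 + 6}{-6} + 20\right) = - 39 \left(\left(- \frac{1}{6}\right) \left(-6\right) + 20\right) = - 39 \left(1 + 20\right) = \left(-39\right) 21 = -819$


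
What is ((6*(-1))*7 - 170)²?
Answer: 44944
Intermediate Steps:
((6*(-1))*7 - 170)² = (-6*7 - 170)² = (-42 - 170)² = (-212)² = 44944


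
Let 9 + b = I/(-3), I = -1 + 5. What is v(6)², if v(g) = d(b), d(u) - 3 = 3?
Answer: 36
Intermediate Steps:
I = 4
b = -31/3 (b = -9 + 4/(-3) = -9 + 4*(-⅓) = -9 - 4/3 = -31/3 ≈ -10.333)
d(u) = 6 (d(u) = 3 + 3 = 6)
v(g) = 6
v(6)² = 6² = 36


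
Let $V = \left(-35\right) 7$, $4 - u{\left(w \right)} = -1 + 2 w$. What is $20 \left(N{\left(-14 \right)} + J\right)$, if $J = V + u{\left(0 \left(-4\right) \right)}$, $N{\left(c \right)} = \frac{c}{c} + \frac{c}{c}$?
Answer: $-4760$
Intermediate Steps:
$N{\left(c \right)} = 2$ ($N{\left(c \right)} = 1 + 1 = 2$)
$u{\left(w \right)} = 5 - 2 w$ ($u{\left(w \right)} = 4 - \left(-1 + 2 w\right) = 5 - 2 w$)
$V = -245$
$J = -240$ ($J = -245 + \left(5 - 2 \cdot 0 \left(-4\right)\right) = -245 + \left(5 - 0\right) = -245 + \left(5 + 0\right) = -245 + 5 = -240$)
$20 \left(N{\left(-14 \right)} + J\right) = 20 \left(2 - 240\right) = 20 \left(-238\right) = -4760$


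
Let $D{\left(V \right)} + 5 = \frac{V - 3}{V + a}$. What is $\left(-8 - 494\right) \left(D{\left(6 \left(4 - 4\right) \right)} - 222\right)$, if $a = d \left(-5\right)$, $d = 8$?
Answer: $\frac{2278327}{20} \approx 1.1392 \cdot 10^{5}$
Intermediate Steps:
$a = -40$ ($a = 8 \left(-5\right) = -40$)
$D{\left(V \right)} = -5 + \frac{-3 + V}{-40 + V}$ ($D{\left(V \right)} = -5 + \frac{V - 3}{V - 40} = -5 + \frac{-3 + V}{-40 + V}$)
$\left(-8 - 494\right) \left(D{\left(6 \left(4 - 4\right) \right)} - 222\right) = \left(-8 - 494\right) \left(\frac{197 - 4 \cdot 6 \left(4 - 4\right)}{-40 + 6 \left(4 - 4\right)} - 222\right) = - 502 \left(\frac{197 - 4 \cdot 6 \cdot 0}{-40 + 6 \cdot 0} - 222\right) = - 502 \left(\frac{197 - 0}{-40 + 0} - 222\right) = - 502 \left(\frac{197 + 0}{-40} - 222\right) = - 502 \left(\left(- \frac{1}{40}\right) 197 - 222\right) = - 502 \left(- \frac{197}{40} - 222\right) = \left(-502\right) \left(- \frac{9077}{40}\right) = \frac{2278327}{20}$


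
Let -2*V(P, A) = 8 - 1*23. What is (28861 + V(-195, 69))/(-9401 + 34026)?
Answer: 57737/49250 ≈ 1.1723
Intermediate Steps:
V(P, A) = 15/2 (V(P, A) = -(8 - 1*23)/2 = -(8 - 23)/2 = -½*(-15) = 15/2)
(28861 + V(-195, 69))/(-9401 + 34026) = (28861 + 15/2)/(-9401 + 34026) = (57737/2)/24625 = (57737/2)*(1/24625) = 57737/49250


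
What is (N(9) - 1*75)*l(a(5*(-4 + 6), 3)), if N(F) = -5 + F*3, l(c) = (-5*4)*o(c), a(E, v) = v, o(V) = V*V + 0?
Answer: 9540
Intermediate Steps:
o(V) = V² (o(V) = V² + 0 = V²)
l(c) = -20*c² (l(c) = (-5*4)*c² = -20*c²)
N(F) = -5 + 3*F
(N(9) - 1*75)*l(a(5*(-4 + 6), 3)) = ((-5 + 3*9) - 1*75)*(-20*3²) = ((-5 + 27) - 75)*(-20*9) = (22 - 75)*(-180) = -53*(-180) = 9540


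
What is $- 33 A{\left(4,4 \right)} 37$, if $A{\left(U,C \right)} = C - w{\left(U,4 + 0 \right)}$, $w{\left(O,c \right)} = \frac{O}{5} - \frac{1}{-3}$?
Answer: $- \frac{17501}{5} \approx -3500.2$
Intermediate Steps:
$w{\left(O,c \right)} = \frac{1}{3} + \frac{O}{5}$ ($w{\left(O,c \right)} = O \frac{1}{5} - - \frac{1}{3} = \frac{O}{5} + \frac{1}{3} = \frac{1}{3} + \frac{O}{5}$)
$A{\left(U,C \right)} = - \frac{1}{3} + C - \frac{U}{5}$ ($A{\left(U,C \right)} = C - \left(\frac{1}{3} + \frac{U}{5}\right) = - \frac{1}{3} + C - \frac{U}{5}$)
$- 33 A{\left(4,4 \right)} 37 = - 33 \left(- \frac{1}{3} + 4 - \frac{4}{5}\right) 37 = \left(-33\right) \frac{43}{15} \cdot 37 = \left(- \frac{473}{5}\right) 37 = - \frac{17501}{5}$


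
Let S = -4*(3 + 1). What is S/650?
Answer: -8/325 ≈ -0.024615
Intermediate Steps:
S = -16 (S = -4*4 = -16)
S/650 = -16/650 = (1/650)*(-16) = -8/325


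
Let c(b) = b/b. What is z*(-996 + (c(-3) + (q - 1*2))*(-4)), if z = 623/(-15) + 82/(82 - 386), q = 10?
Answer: 4098373/95 ≈ 43141.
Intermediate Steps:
c(b) = 1
z = -95311/2280 (z = 623*(-1/15) + 82/(-304) = -623/15 + 82*(-1/304) = -623/15 - 41/152 = -95311/2280 ≈ -41.803)
z*(-996 + (c(-3) + (q - 1*2))*(-4)) = -95311*(-996 + (1 + (10 - 1*2))*(-4))/2280 = -95311*(-996 + (1 + (10 - 2))*(-4))/2280 = -95311*(-996 + (1 + 8)*(-4))/2280 = -95311*(-996 + 9*(-4))/2280 = -95311*(-996 - 36)/2280 = -95311/2280*(-1032) = 4098373/95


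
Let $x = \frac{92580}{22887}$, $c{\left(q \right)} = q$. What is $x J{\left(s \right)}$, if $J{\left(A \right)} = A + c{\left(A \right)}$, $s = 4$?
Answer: $\frac{246880}{7629} \approx 32.361$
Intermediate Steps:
$x = \frac{30860}{7629}$ ($x = 92580 \cdot \frac{1}{22887} = \frac{30860}{7629} \approx 4.0451$)
$J{\left(A \right)} = 2 A$ ($J{\left(A \right)} = A + A = 2 A$)
$x J{\left(s \right)} = \frac{30860 \cdot 2 \cdot 4}{7629} = \frac{30860}{7629} \cdot 8 = \frac{246880}{7629}$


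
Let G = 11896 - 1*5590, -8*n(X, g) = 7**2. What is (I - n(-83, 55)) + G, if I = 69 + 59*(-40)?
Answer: 32169/8 ≈ 4021.1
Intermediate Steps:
n(X, g) = -49/8 (n(X, g) = -1/8*7**2 = -1/8*49 = -49/8)
G = 6306 (G = 11896 - 5590 = 6306)
I = -2291 (I = 69 - 2360 = -2291)
(I - n(-83, 55)) + G = (-2291 - 1*(-49/8)) + 6306 = (-2291 + 49/8) + 6306 = -18279/8 + 6306 = 32169/8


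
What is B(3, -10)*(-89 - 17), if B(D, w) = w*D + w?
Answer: 4240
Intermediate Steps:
B(D, w) = w + D*w (B(D, w) = D*w + w = w + D*w)
B(3, -10)*(-89 - 17) = (-10*(1 + 3))*(-89 - 17) = -10*4*(-106) = -40*(-106) = 4240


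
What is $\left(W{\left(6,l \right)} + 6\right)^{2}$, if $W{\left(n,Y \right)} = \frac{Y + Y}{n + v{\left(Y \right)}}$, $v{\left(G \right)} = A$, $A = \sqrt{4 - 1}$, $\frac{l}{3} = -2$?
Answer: $\frac{1812}{121} + \frac{336 \sqrt{3}}{121} \approx 19.785$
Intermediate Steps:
$l = -6$ ($l = 3 \left(-2\right) = -6$)
$A = \sqrt{3} \approx 1.732$
$v{\left(G \right)} = \sqrt{3}$
$W{\left(n,Y \right)} = \frac{2 Y}{n + \sqrt{3}}$ ($W{\left(n,Y \right)} = \frac{Y + Y}{n + \sqrt{3}} = \frac{2 Y}{n + \sqrt{3}}$)
$\left(W{\left(6,l \right)} + 6\right)^{2} = \left(2 \left(-6\right) \frac{1}{6 + \sqrt{3}} + 6\right)^{2} = \left(- \frac{12}{6 + \sqrt{3}} + 6\right)^{2} = \left(6 - \frac{12}{6 + \sqrt{3}}\right)^{2}$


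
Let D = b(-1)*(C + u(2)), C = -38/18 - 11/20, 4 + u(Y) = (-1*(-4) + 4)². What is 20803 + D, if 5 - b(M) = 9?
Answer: 925814/45 ≈ 20574.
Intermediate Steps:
u(Y) = 60 (u(Y) = -4 + (-1*(-4) + 4)² = -4 + (4 + 4)² = -4 + 8² = -4 + 64 = 60)
b(M) = -4 (b(M) = 5 - 1*9 = 5 - 9 = -4)
C = -479/180 (C = -38*1/18 - 11*1/20 = -19/9 - 11/20 = -479/180 ≈ -2.6611)
D = -10321/45 (D = -4*(-479/180 + 60) = -4*10321/180 = -10321/45 ≈ -229.36)
20803 + D = 20803 - 10321/45 = 925814/45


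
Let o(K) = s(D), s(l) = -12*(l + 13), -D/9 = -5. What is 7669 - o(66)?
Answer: 8365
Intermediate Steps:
D = 45 (D = -9*(-5) = 45)
s(l) = -156 - 12*l (s(l) = -12*(13 + l) = -156 - 12*l)
o(K) = -696 (o(K) = -156 - 12*45 = -156 - 540 = -696)
7669 - o(66) = 7669 - 1*(-696) = 7669 + 696 = 8365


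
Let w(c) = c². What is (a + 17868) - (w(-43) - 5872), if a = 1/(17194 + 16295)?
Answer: 733107700/33489 ≈ 21891.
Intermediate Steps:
a = 1/33489 ≈ 2.9861e-5
(a + 17868) - (w(-43) - 5872) = (1/33489 + 17868) - ((-43)² - 5872) = 598381453/33489 - (1849 - 5872) = 598381453/33489 - 1*(-4023) = 598381453/33489 + 4023 = 733107700/33489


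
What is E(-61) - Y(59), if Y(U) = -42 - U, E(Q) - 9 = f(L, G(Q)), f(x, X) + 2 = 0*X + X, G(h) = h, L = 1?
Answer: 47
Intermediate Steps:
f(x, X) = -2 + X (f(x, X) = -2 + (0*X + X) = -2 + (0 + X) = -2 + X)
E(Q) = 7 + Q (E(Q) = 9 + (-2 + Q) = 7 + Q)
E(-61) - Y(59) = (7 - 61) - (-42 - 1*59) = -54 - (-42 - 59) = -54 - 1*(-101) = -54 + 101 = 47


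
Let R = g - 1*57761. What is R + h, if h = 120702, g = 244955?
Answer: 307896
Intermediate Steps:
R = 187194 (R = 244955 - 1*57761 = 244955 - 57761 = 187194)
R + h = 187194 + 120702 = 307896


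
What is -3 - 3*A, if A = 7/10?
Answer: -51/10 ≈ -5.1000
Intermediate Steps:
A = 7/10 (A = 7*(⅒) = 7/10 ≈ 0.70000)
-3 - 3*A = -3 - 3*7/10 = -3 - 21/10 = -51/10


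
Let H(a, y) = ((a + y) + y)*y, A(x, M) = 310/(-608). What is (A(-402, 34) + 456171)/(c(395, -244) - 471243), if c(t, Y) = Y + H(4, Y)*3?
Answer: -138675829/35628496 ≈ -3.8923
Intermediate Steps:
A(x, M) = -155/304 (A(x, M) = 310*(-1/608) = -155/304)
H(a, y) = y*(a + 2*y) (H(a, y) = (a + 2*y)*y = y*(a + 2*y))
c(t, Y) = Y + 3*Y*(4 + 2*Y) (c(t, Y) = Y + (Y*(4 + 2*Y))*3 = Y + 3*Y*(4 + 2*Y))
(A(-402, 34) + 456171)/(c(395, -244) - 471243) = (-155/304 + 456171)/(-244*(13 + 6*(-244)) - 471243) = 138675829/(304*(-244*(13 - 1464) - 471243)) = 138675829/(304*(-244*(-1451) - 471243)) = 138675829/(304*(354044 - 471243)) = (138675829/304)/(-117199) = (138675829/304)*(-1/117199) = -138675829/35628496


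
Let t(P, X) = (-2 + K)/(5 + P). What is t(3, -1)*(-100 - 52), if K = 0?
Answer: 38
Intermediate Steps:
t(P, X) = -2/(5 + P) (t(P, X) = (-2 + 0)/(5 + P) = -2/(5 + P))
t(3, -1)*(-100 - 52) = (-2/(5 + 3))*(-100 - 52) = -2/8*(-152) = -2*1/8*(-152) = -1/4*(-152) = 38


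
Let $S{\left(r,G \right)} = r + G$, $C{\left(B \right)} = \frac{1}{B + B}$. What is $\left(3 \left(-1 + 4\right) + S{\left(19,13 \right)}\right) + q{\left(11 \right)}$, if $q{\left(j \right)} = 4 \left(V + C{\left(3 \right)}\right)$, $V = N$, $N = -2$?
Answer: $\frac{101}{3} \approx 33.667$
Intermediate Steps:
$V = -2$
$C{\left(B \right)} = \frac{1}{2 B}$
$q{\left(j \right)} = - \frac{22}{3}$ ($q{\left(j \right)} = 4 \left(-2 + \frac{1}{2 \cdot 3}\right) = 4 \left(-2 + \frac{1}{2} \cdot \frac{1}{3}\right) = 4 \left(-2 + \frac{1}{6}\right) = 4 \left(- \frac{11}{6}\right) = - \frac{22}{3}$)
$S{\left(r,G \right)} = G + r$
$\left(3 \left(-1 + 4\right) + S{\left(19,13 \right)}\right) + q{\left(11 \right)} = \left(3 \left(-1 + 4\right) + \left(13 + 19\right)\right) - \frac{22}{3} = \left(3 \cdot 3 + 32\right) - \frac{22}{3} = \left(9 + 32\right) - \frac{22}{3} = 41 - \frac{22}{3} = \frac{101}{3}$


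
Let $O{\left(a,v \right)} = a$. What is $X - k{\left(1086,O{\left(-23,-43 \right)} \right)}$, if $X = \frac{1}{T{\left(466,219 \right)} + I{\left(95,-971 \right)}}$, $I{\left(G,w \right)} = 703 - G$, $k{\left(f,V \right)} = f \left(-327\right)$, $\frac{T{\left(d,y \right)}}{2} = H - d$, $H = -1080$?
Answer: $\frac{882123047}{2484} \approx 3.5512 \cdot 10^{5}$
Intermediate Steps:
$T{\left(d,y \right)} = -2160 - 2 d$ ($T{\left(d,y \right)} = 2 \left(-1080 - d\right) = -2160 - 2 d$)
$k{\left(f,V \right)} = - 327 f$
$X = - \frac{1}{2484}$ ($X = \frac{1}{\left(-2160 - 932\right) + \left(703 - 95\right)} = \frac{1}{-3092 + 608} = \frac{1}{-2484} = - \frac{1}{2484} \approx -0.00040258$)
$X - k{\left(1086,O{\left(-23,-43 \right)} \right)} = - \frac{1}{2484} - \left(-327\right) 1086 = - \frac{1}{2484} - -355122 = - \frac{1}{2484} + 355122 = \frac{882123047}{2484}$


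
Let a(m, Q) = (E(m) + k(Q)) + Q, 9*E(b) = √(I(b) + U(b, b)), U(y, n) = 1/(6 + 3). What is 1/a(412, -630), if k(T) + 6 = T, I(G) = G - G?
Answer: -27/34181 ≈ -0.00078991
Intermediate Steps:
I(G) = 0
k(T) = -6 + T
U(y, n) = ⅑ (U(y, n) = 1/9 = ⅑)
E(b) = 1/27 (E(b) = √(0 + ⅑)/9 = √(⅑)/9 = (⅑)*(⅓) = 1/27)
a(m, Q) = -161/27 + 2*Q (a(m, Q) = (1/27 + (-6 + Q)) + Q = (-161/27 + Q) + Q = -161/27 + 2*Q)
1/a(412, -630) = 1/(-161/27 + 2*(-630)) = 1/(-161/27 - 1260) = 1/(-34181/27) = -27/34181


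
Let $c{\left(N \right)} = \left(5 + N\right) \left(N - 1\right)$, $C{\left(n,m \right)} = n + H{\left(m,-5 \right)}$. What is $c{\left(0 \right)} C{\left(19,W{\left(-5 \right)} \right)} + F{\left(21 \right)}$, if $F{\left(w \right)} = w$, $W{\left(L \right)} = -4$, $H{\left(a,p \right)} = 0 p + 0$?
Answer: $-74$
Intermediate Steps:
$H{\left(a,p \right)} = 0$ ($H{\left(a,p \right)} = 0 + 0 = 0$)
$C{\left(n,m \right)} = n$ ($C{\left(n,m \right)} = n + 0 = n$)
$c{\left(N \right)} = \left(-1 + N\right) \left(5 + N\right)$ ($c{\left(N \right)} = \left(5 + N\right) \left(-1 + N\right) = \left(-1 + N\right) \left(5 + N\right)$)
$c{\left(0 \right)} C{\left(19,W{\left(-5 \right)} \right)} + F{\left(21 \right)} = \left(-5 + 0^{2} + 4 \cdot 0\right) 19 + 21 = \left(-5 + 0 + 0\right) 19 + 21 = \left(-5\right) 19 + 21 = -95 + 21 = -74$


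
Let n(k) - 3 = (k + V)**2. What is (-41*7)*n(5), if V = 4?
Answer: -24108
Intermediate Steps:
n(k) = 3 + (4 + k)**2 (n(k) = 3 + (k + 4)**2 = 3 + (4 + k)**2)
(-41*7)*n(5) = (-41*7)*(3 + (4 + 5)**2) = -287*(3 + 9**2) = -287*(3 + 81) = -287*84 = -24108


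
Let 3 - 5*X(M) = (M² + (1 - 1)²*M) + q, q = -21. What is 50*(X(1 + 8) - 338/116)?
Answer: -20755/29 ≈ -715.69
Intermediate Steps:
X(M) = 24/5 - M²/5 (X(M) = ⅗ - ((M² + (1 - 1)²*M) - 21)/5 = ⅗ - ((M² + 0²*M) - 21)/5 = ⅗ - ((M² + 0*M) - 21)/5 = ⅗ - ((M² + 0) - 21)/5 = ⅗ - (M² - 21)/5 = ⅗ - (-21 + M²)/5 = ⅗ + (21/5 - M²/5) = 24/5 - M²/5)
50*(X(1 + 8) - 338/116) = 50*((24/5 - (1 + 8)²/5) - 338/116) = 50*((24/5 - ⅕*9²) - 338*1/116) = 50*((24/5 - ⅕*81) - 169/58) = 50*((24/5 - 81/5) - 169/58) = 50*(-57/5 - 169/58) = 50*(-4151/290) = -20755/29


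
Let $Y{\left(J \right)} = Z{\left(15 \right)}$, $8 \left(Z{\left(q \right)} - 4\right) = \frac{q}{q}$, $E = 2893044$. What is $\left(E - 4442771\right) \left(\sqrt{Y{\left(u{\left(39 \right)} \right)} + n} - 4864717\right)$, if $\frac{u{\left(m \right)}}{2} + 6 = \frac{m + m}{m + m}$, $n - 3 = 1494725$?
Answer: $7538983282259 - \frac{1549727 \sqrt{23915714}}{4} \approx 7.5371 \cdot 10^{12}$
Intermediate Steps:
$n = 1494728$ ($n = 3 + 1494725 = 1494728$)
$u{\left(m \right)} = -10$ ($u{\left(m \right)} = -12 + 2 \frac{m + m}{m + m} = -12 + 2 \frac{2 m}{2 m} = -12 + 2 \cdot 2 m \frac{1}{2 m} = -12 + 2 \cdot 1 = -12 + 2 = -10$)
$Z{\left(q \right)} = \frac{33}{8}$ ($Z{\left(q \right)} = 4 + \frac{q \frac{1}{q}}{8} = 4 + \frac{1}{8} \cdot 1 = 4 + \frac{1}{8} = \frac{33}{8}$)
$Y{\left(J \right)} = \frac{33}{8}$
$\left(E - 4442771\right) \left(\sqrt{Y{\left(u{\left(39 \right)} \right)} + n} - 4864717\right) = \left(2893044 - 4442771\right) \left(\sqrt{\frac{33}{8} + 1494728} - 4864717\right) = - 1549727 \left(\sqrt{\frac{11957857}{8}} - 4864717\right) = - 1549727 \left(\frac{\sqrt{23915714}}{4} - 4864717\right) = - 1549727 \left(-4864717 + \frac{\sqrt{23915714}}{4}\right) = 7538983282259 - \frac{1549727 \sqrt{23915714}}{4}$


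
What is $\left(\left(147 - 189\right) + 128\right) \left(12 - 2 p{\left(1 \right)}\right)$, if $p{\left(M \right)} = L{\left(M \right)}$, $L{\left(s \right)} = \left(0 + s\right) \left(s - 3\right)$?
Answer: $1376$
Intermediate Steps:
$L{\left(s \right)} = s \left(-3 + s\right)$
$p{\left(M \right)} = M \left(-3 + M\right)$
$\left(\left(147 - 189\right) + 128\right) \left(12 - 2 p{\left(1 \right)}\right) = \left(\left(147 - 189\right) + 128\right) \left(12 - 2 \cdot 1 \left(-3 + 1\right)\right) = \left(-42 + 128\right) \left(12 - 2 \cdot 1 \left(-2\right)\right) = 86 \left(12 - -4\right) = 86 \left(12 + 4\right) = 86 \cdot 16 = 1376$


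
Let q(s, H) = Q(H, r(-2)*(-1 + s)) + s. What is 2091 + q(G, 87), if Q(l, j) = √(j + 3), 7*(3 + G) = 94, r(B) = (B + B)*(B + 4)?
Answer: 14710/7 + 13*I*√21/7 ≈ 2101.4 + 8.5105*I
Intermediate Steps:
r(B) = 2*B*(4 + B) (r(B) = (2*B)*(4 + B) = 2*B*(4 + B))
G = 73/7 (G = -3 + (⅐)*94 = -3 + 94/7 = 73/7 ≈ 10.429)
Q(l, j) = √(3 + j)
q(s, H) = s + √(11 - 8*s) (q(s, H) = √(3 + (2*(-2)*(4 - 2))*(-1 + s)) + s = √(3 + (2*(-2)*2)*(-1 + s)) + s = √(3 - 8*(-1 + s)) + s = √(3 + (8 - 8*s)) + s = √(11 - 8*s) + s = s + √(11 - 8*s))
2091 + q(G, 87) = 2091 + (73/7 + √(11 - 8*73/7)) = 2091 + (73/7 + √(11 - 584/7)) = 2091 + (73/7 + √(-507/7)) = 2091 + (73/7 + 13*I*√21/7) = 14710/7 + 13*I*√21/7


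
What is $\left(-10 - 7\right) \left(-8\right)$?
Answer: $136$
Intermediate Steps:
$\left(-10 - 7\right) \left(-8\right) = \left(-17\right) \left(-8\right) = 136$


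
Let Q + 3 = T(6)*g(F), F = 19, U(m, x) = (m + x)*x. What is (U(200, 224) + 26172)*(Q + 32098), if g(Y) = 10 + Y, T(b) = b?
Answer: 3909324812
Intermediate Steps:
U(m, x) = x*(m + x)
Q = 171 (Q = -3 + 6*(10 + 19) = -3 + 6*29 = -3 + 174 = 171)
(U(200, 224) + 26172)*(Q + 32098) = (224*(200 + 224) + 26172)*(171 + 32098) = (224*424 + 26172)*32269 = (94976 + 26172)*32269 = 121148*32269 = 3909324812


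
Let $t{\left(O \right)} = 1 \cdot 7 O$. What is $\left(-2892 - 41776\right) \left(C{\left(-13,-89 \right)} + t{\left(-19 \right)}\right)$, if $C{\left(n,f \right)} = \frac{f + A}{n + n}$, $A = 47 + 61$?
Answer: $5973486$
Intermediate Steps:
$A = 108$
$t{\left(O \right)} = 7 O$
$C{\left(n,f \right)} = \frac{108 + f}{2 n}$ ($C{\left(n,f \right)} = \frac{f + 108}{n + n} = \frac{108 + f}{2 n}$)
$\left(-2892 - 41776\right) \left(C{\left(-13,-89 \right)} + t{\left(-19 \right)}\right) = \left(-2892 - 41776\right) \left(\frac{108 - 89}{2 \left(-13\right)} + 7 \left(-19\right)\right) = - 44668 \left(\frac{1}{2} \left(- \frac{1}{13}\right) 19 - 133\right) = - 44668 \left(- \frac{19}{26} - 133\right) = \left(-44668\right) \left(- \frac{3477}{26}\right) = 5973486$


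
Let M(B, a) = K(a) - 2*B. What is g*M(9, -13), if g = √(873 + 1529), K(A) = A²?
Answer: 151*√2402 ≈ 7400.5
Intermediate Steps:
M(B, a) = a² - 2*B
g = √2402 ≈ 49.010
g*M(9, -13) = √2402*((-13)² - 2*9) = √2402*(169 - 18) = √2402*151 = 151*√2402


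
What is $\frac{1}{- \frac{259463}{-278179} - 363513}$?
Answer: $- \frac{278179}{101121423364} \approx -2.7509 \cdot 10^{-6}$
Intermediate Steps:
$\frac{1}{- \frac{259463}{-278179} - 363513} = \frac{1}{\left(-259463\right) \left(- \frac{1}{278179}\right) - 363513} = \frac{1}{\frac{259463}{278179} - 363513} = \frac{1}{- \frac{101121423364}{278179}} = - \frac{278179}{101121423364}$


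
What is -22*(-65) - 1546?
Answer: -116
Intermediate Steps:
-22*(-65) - 1546 = 1430 - 1546 = -116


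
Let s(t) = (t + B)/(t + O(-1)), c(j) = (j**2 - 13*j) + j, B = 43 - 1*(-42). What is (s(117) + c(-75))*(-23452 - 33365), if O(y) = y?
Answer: -21508132167/58 ≈ -3.7083e+8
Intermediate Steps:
B = 85 (B = 43 + 42 = 85)
c(j) = j**2 - 12*j
s(t) = (85 + t)/(-1 + t) (s(t) = (t + 85)/(t - 1) = (85 + t)/(-1 + t))
(s(117) + c(-75))*(-23452 - 33365) = ((85 + 117)/(-1 + 117) - 75*(-12 - 75))*(-23452 - 33365) = (202/116 - 75*(-87))*(-56817) = ((1/116)*202 + 6525)*(-56817) = (101/58 + 6525)*(-56817) = (378551/58)*(-56817) = -21508132167/58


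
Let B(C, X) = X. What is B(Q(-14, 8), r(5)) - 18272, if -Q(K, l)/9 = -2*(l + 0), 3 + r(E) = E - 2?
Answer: -18272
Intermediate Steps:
r(E) = -5 + E (r(E) = -3 + (E - 2) = -3 + (-2 + E) = -5 + E)
Q(K, l) = 18*l (Q(K, l) = -(-18)*(l + 0) = -(-18)*l = 18*l)
B(Q(-14, 8), r(5)) - 18272 = (-5 + 5) - 18272 = 0 - 18272 = -18272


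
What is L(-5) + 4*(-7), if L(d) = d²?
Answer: -3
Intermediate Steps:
L(-5) + 4*(-7) = (-5)² + 4*(-7) = 25 - 28 = -3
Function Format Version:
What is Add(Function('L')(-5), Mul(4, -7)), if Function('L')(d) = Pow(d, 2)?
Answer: -3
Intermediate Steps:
Add(Function('L')(-5), Mul(4, -7)) = Add(Pow(-5, 2), Mul(4, -7)) = Add(25, -28) = -3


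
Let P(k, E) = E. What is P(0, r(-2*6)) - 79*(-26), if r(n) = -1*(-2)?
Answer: 2056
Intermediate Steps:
r(n) = 2
P(0, r(-2*6)) - 79*(-26) = 2 - 79*(-26) = 2 + 2054 = 2056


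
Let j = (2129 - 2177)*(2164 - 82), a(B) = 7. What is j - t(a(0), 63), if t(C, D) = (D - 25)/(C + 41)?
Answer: -2398483/24 ≈ -99937.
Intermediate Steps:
j = -99936 (j = -48*2082 = -99936)
t(C, D) = (-25 + D)/(41 + C)
j - t(a(0), 63) = -99936 - (-25 + 63)/(41 + 7) = -99936 - 38/48 = -99936 - 1*19/24 = -99936 - 19/24 = -2398483/24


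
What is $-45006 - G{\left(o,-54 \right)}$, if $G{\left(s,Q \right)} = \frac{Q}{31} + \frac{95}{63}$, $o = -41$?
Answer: $- \frac{87896261}{1953} \approx -45006.0$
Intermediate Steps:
$G{\left(s,Q \right)} = \frac{95}{63} + \frac{Q}{31}$ ($G{\left(s,Q \right)} = Q \frac{1}{31} + 95 \cdot \frac{1}{63} = \frac{Q}{31} + \frac{95}{63} = \frac{95}{63} + \frac{Q}{31}$)
$-45006 - G{\left(o,-54 \right)} = -45006 - \left(\frac{95}{63} + \frac{1}{31} \left(-54\right)\right) = -45006 - \left(\frac{95}{63} - \frac{54}{31}\right) = -45006 - - \frac{457}{1953} = -45006 + \frac{457}{1953} = - \frac{87896261}{1953}$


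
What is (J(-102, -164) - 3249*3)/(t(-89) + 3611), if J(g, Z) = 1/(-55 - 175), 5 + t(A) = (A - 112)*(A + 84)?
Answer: -2241811/1060530 ≈ -2.1139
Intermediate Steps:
t(A) = -5 + (-112 + A)*(84 + A) (t(A) = -5 + (A - 112)*(A + 84) = -5 + (-112 + A)*(84 + A))
J(g, Z) = -1/230 (J(g, Z) = 1/(-230) = -1/230)
(J(-102, -164) - 3249*3)/(t(-89) + 3611) = (-1/230 - 3249*3)/((-9413 + (-89)**2 - 28*(-89)) + 3611) = (-1/230 - 9747)/((-9413 + 7921 + 2492) + 3611) = -2241811/(230*(1000 + 3611)) = -2241811/230/4611 = -2241811/230*1/4611 = -2241811/1060530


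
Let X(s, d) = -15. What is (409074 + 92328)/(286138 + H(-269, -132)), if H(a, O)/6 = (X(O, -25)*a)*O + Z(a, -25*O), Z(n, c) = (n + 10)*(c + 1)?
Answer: -250701/4019668 ≈ -0.062369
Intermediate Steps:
Z(n, c) = (1 + c)*(10 + n) (Z(n, c) = (10 + n)*(1 + c) = (1 + c)*(10 + n))
H(a, O) = 60 - 1500*O + 6*a - 240*O*a (H(a, O) = 6*((-15*a)*O + (10 + a + 10*(-25*O) + (-25*O)*a)) = 6*(-15*O*a + (10 + a - 250*O - 25*O*a)) = 6*(10 + a - 250*O - 40*O*a) = 60 - 1500*O + 6*a - 240*O*a)
(409074 + 92328)/(286138 + H(-269, -132)) = (409074 + 92328)/(286138 + (60 - 1500*(-132) + 6*(-269) - 240*(-132)*(-269))) = 501402/(286138 + (60 + 198000 - 1614 - 8521920)) = 501402/(286138 - 8325474) = 501402/(-8039336) = 501402*(-1/8039336) = -250701/4019668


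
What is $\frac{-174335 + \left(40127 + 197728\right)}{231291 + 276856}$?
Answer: $\frac{63520}{508147} \approx 0.125$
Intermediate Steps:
$\frac{-174335 + \left(40127 + 197728\right)}{231291 + 276856} = \frac{-174335 + 237855}{508147} = 63520 \cdot \frac{1}{508147} = \frac{63520}{508147}$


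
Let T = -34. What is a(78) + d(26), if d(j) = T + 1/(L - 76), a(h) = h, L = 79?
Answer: 133/3 ≈ 44.333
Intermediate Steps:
d(j) = -101/3 (d(j) = -34 + 1/(79 - 76) = -34 + 1/3 = -34 + ⅓ = -101/3)
a(78) + d(26) = 78 - 101/3 = 133/3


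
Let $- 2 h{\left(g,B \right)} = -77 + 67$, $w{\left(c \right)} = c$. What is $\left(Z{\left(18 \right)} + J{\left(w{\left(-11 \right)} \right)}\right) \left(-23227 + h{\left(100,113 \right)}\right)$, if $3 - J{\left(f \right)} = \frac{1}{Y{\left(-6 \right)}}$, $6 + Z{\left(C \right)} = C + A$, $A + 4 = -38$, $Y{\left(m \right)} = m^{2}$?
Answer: $\frac{11297503}{18} \approx 6.2764 \cdot 10^{5}$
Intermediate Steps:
$A = -42$ ($A = -4 - 38 = -42$)
$h{\left(g,B \right)} = 5$ ($h{\left(g,B \right)} = - \frac{-77 + 67}{2} = \left(- \frac{1}{2}\right) \left(-10\right) = 5$)
$Z{\left(C \right)} = -48 + C$ ($Z{\left(C \right)} = -6 + \left(C - 42\right) = -6 + \left(-42 + C\right) = -48 + C$)
$J{\left(f \right)} = \frac{107}{36}$ ($J{\left(f \right)} = 3 - \frac{1}{\left(-6\right)^{2}} = 3 - \frac{1}{36} = \frac{107}{36}$)
$\left(Z{\left(18 \right)} + J{\left(w{\left(-11 \right)} \right)}\right) \left(-23227 + h{\left(100,113 \right)}\right) = \left(\left(-48 + 18\right) + \frac{107}{36}\right) \left(-23227 + 5\right) = \left(-30 + \frac{107}{36}\right) \left(-23222\right) = \left(- \frac{973}{36}\right) \left(-23222\right) = \frac{11297503}{18}$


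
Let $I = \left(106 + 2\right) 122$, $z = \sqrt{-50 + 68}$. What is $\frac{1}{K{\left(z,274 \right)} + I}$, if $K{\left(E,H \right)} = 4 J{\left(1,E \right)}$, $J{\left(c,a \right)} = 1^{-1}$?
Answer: $\frac{1}{13180} \approx 7.5873 \cdot 10^{-5}$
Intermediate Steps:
$J{\left(c,a \right)} = 1$
$z = 3 \sqrt{2}$ ($z = \sqrt{18} = 3 \sqrt{2} \approx 4.2426$)
$K{\left(E,H \right)} = 4$ ($K{\left(E,H \right)} = 4 \cdot 1 = 4$)
$I = 13176$ ($I = 108 \cdot 122 = 13176$)
$\frac{1}{K{\left(z,274 \right)} + I} = \frac{1}{4 + 13176} = \frac{1}{13180}$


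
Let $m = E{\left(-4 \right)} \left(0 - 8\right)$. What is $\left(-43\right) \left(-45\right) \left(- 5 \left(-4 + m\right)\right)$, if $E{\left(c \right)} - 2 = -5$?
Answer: $-193500$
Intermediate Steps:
$E{\left(c \right)} = -3$ ($E{\left(c \right)} = 2 - 5 = -3$)
$m = 24$ ($m = - 3 \left(0 - 8\right) = \left(-3\right) \left(-8\right) = 24$)
$\left(-43\right) \left(-45\right) \left(- 5 \left(-4 + m\right)\right) = \left(-43\right) \left(-45\right) \left(- 5 \left(-4 + 24\right)\right) = 1935 \left(\left(-5\right) 20\right) = 1935 \left(-100\right) = -193500$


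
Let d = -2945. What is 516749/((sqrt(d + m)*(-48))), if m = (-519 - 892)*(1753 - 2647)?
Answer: -516749*sqrt(1258489)/60407472 ≈ -9.5965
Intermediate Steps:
m = 1261434 (m = -1411*(-894) = 1261434)
516749/((sqrt(d + m)*(-48))) = 516749/((sqrt(-2945 + 1261434)*(-48))) = 516749/((sqrt(1258489)*(-48))) = 516749/((-48*sqrt(1258489))) = 516749*(-sqrt(1258489)/60407472) = -516749*sqrt(1258489)/60407472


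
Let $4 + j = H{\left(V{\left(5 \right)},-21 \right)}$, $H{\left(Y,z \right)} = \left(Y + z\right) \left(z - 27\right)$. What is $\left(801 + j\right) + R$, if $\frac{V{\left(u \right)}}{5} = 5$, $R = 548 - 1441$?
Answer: $-288$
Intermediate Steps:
$R = -893$ ($R = 548 - 1441 = -893$)
$V{\left(u \right)} = 25$ ($V{\left(u \right)} = 5 \cdot 5 = 25$)
$H{\left(Y,z \right)} = \left(-27 + z\right) \left(Y + z\right)$ ($H{\left(Y,z \right)} = \left(Y + z\right) \left(-27 + z\right) = \left(-27 + z\right) \left(Y + z\right)$)
$j = -196$ ($j = -4 + \left(\left(-21\right)^{2} - 675 - -567 + 25 \left(-21\right)\right) = -4 + \left(441 - 675 + 567 - 525\right) = -4 - 192 = -196$)
$\left(801 + j\right) + R = \left(801 - 196\right) - 893 = 605 - 893 = -288$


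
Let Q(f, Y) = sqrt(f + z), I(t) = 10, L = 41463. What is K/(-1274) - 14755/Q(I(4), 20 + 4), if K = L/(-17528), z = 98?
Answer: 41463/22330672 - 14755*sqrt(3)/18 ≈ -1419.8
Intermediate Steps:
Q(f, Y) = sqrt(98 + f) (Q(f, Y) = sqrt(f + 98) = sqrt(98 + f))
K = -41463/17528 (K = 41463/(-17528) = 41463*(-1/17528) = -41463/17528 ≈ -2.3655)
K/(-1274) - 14755/Q(I(4), 20 + 4) = -41463/17528/(-1274) - 14755/sqrt(98 + 10) = -41463/17528*(-1/1274) - 14755*sqrt(3)/18 = 41463/22330672 - 14755*sqrt(3)/18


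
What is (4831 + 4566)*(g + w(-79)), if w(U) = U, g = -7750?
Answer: -73569113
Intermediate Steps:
(4831 + 4566)*(g + w(-79)) = (4831 + 4566)*(-7750 - 79) = 9397*(-7829) = -73569113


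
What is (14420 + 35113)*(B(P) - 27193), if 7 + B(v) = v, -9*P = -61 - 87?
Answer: -4039449172/3 ≈ -1.3465e+9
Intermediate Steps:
P = 148/9 (P = -(-61 - 87)/9 = -1/9*(-148) = 148/9 ≈ 16.444)
B(v) = -7 + v
(14420 + 35113)*(B(P) - 27193) = (14420 + 35113)*((-7 + 148/9) - 27193) = 49533*(85/9 - 27193) = 49533*(-244652/9) = -4039449172/3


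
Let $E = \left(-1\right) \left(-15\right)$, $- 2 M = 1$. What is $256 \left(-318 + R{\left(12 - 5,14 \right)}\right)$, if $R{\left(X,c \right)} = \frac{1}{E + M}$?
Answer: $- \frac{2360320}{29} \approx -81390.0$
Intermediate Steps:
$M = - \frac{1}{2}$ ($M = \left(- \frac{1}{2}\right) 1 = - \frac{1}{2} \approx -0.5$)
$E = 15$
$R{\left(X,c \right)} = \frac{2}{29}$ ($R{\left(X,c \right)} = \frac{1}{15 - \frac{1}{2}} = \frac{1}{\frac{29}{2}} = \frac{2}{29}$)
$256 \left(-318 + R{\left(12 - 5,14 \right)}\right) = 256 \left(-318 + \frac{2}{29}\right) = 256 \left(- \frac{9220}{29}\right) = - \frac{2360320}{29}$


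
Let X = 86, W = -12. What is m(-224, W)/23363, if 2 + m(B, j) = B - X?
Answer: -312/23363 ≈ -0.013354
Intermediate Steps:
m(B, j) = -88 + B (m(B, j) = -2 + (B - 1*86) = -2 + (B - 86) = -2 + (-86 + B) = -88 + B)
m(-224, W)/23363 = (-88 - 224)/23363 = -312*1/23363 = -312/23363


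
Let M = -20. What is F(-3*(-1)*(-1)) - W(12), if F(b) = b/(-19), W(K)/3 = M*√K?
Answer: 3/19 + 120*√3 ≈ 208.00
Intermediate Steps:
W(K) = -60*√K (W(K) = 3*(-20*√K) = -60*√K)
F(b) = -b/19 (F(b) = b*(-1/19) = -b/19)
F(-3*(-1)*(-1)) - W(12) = -(-3*(-1))*(-1)/19 - (-60)*√12 = -3*(-1)/19 - (-60)*2*√3 = -1/19*(-3) - (-120)*√3 = 3/19 + 120*√3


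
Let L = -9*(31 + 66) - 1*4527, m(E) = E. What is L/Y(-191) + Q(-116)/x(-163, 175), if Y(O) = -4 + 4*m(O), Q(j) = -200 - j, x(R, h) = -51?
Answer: 4721/544 ≈ 8.6783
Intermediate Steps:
L = -5400 (L = -9*97 - 4527 = -873 - 4527 = -5400)
Y(O) = -4 + 4*O
L/Y(-191) + Q(-116)/x(-163, 175) = -5400/(-4 + 4*(-191)) + (-200 - 1*(-116))/(-51) = -5400/(-4 - 764) + (-200 + 116)*(-1/51) = -5400/(-768) - 84*(-1/51) = -5400*(-1/768) + 28/17 = 225/32 + 28/17 = 4721/544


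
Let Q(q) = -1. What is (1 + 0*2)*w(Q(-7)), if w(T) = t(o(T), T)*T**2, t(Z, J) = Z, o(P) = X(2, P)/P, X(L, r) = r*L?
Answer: 2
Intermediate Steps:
X(L, r) = L*r
o(P) = 2 (o(P) = (2*P)/P = 2)
w(T) = 2*T**2
(1 + 0*2)*w(Q(-7)) = (1 + 0*2)*(2*(-1)**2) = (1 + 0)*(2*1) = 1*2 = 2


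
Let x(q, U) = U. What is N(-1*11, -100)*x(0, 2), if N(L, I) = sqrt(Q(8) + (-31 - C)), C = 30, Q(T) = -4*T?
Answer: 2*I*sqrt(93) ≈ 19.287*I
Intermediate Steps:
N(L, I) = I*sqrt(93) (N(L, I) = sqrt(-4*8 + (-31 - 1*30)) = sqrt(-32 + (-31 - 30)) = sqrt(-32 - 61) = sqrt(-93) = I*sqrt(93))
N(-1*11, -100)*x(0, 2) = (I*sqrt(93))*2 = 2*I*sqrt(93)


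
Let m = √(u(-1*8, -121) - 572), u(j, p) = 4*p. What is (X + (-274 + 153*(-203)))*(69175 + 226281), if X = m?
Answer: -9257522848 + 1181824*I*√66 ≈ -9.2575e+9 + 9.6012e+6*I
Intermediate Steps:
m = 4*I*√66 (m = √(4*(-121) - 572) = √(-484 - 572) = √(-1056) = 4*I*√66 ≈ 32.496*I)
X = 4*I*√66 ≈ 32.496*I
(X + (-274 + 153*(-203)))*(69175 + 226281) = (4*I*√66 + (-274 + 153*(-203)))*(69175 + 226281) = (4*I*√66 + (-274 - 31059))*295456 = (4*I*√66 - 31333)*295456 = (-31333 + 4*I*√66)*295456 = -9257522848 + 1181824*I*√66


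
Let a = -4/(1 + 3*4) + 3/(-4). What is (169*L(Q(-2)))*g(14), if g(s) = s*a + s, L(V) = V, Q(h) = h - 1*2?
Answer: 546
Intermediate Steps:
Q(h) = -2 + h (Q(h) = h - 2 = -2 + h)
a = -55/52 (a = -4/(1 + 12) + 3*(-¼) = -4/13 - ¾ = -55/52 ≈ -1.0577)
g(s) = -3*s/52 (g(s) = s*(-55/52) + s = -55*s/52 + s = -3*s/52)
(169*L(Q(-2)))*g(14) = (169*(-2 - 2))*(-3/52*14) = (169*(-4))*(-21/26) = -676*(-21/26) = 546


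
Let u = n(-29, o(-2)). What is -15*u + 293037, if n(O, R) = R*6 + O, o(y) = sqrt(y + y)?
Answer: 293472 - 180*I ≈ 2.9347e+5 - 180.0*I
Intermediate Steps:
o(y) = sqrt(2)*sqrt(y) (o(y) = sqrt(2*y) = sqrt(2)*sqrt(y))
n(O, R) = O + 6*R (n(O, R) = 6*R + O = O + 6*R)
u = -29 + 12*I (u = -29 + 6*(sqrt(2)*sqrt(-2)) = -29 + 6*(sqrt(2)*(I*sqrt(2))) = -29 + 6*(2*I) = -29 + 12*I ≈ -29.0 + 12.0*I)
-15*u + 293037 = -15*(-29 + 12*I) + 293037 = (435 - 180*I) + 293037 = 293472 - 180*I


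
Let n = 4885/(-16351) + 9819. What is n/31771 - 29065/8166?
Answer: -13787892465421/4242135913086 ≈ -3.2502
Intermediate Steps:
n = 160545584/16351 (n = 4885*(-1/16351) + 9819 = -4885/16351 + 9819 = 160545584/16351 ≈ 9818.7)
n/31771 - 29065/8166 = (160545584/16351)/31771 - 29065/8166 = (160545584/16351)*(1/31771) - 29065*1/8166 = 160545584/519487621 - 29065/8166 = -13787892465421/4242135913086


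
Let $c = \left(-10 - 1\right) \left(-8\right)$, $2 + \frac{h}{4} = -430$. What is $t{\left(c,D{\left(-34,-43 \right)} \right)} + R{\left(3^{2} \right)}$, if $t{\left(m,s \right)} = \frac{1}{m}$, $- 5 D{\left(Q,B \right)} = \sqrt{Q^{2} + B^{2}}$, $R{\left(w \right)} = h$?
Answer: $- \frac{152063}{88} \approx -1728.0$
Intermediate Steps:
$h = -1728$ ($h = -8 + 4 \left(-430\right) = -8 - 1720 = -1728$)
$c = 88$ ($c = \left(-11\right) \left(-8\right) = 88$)
$R{\left(w \right)} = -1728$
$D{\left(Q,B \right)} = - \frac{\sqrt{B^{2} + Q^{2}}}{5}$ ($D{\left(Q,B \right)} = - \frac{\sqrt{Q^{2} + B^{2}}}{5} = - \frac{\sqrt{B^{2} + Q^{2}}}{5}$)
$t{\left(c,D{\left(-34,-43 \right)} \right)} + R{\left(3^{2} \right)} = \frac{1}{88} - 1728 = - \frac{152063}{88}$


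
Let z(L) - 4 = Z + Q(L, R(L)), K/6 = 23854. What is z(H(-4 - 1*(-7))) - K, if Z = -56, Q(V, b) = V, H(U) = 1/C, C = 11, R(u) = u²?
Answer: -1574935/11 ≈ -1.4318e+5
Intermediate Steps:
H(U) = 1/11
K = 143124 (K = 6*23854 = 143124)
z(L) = -52 + L (z(L) = 4 + (-56 + L) = -52 + L)
z(H(-4 - 1*(-7))) - K = (-52 + 1/11) - 1*143124 = -571/11 - 143124 = -1574935/11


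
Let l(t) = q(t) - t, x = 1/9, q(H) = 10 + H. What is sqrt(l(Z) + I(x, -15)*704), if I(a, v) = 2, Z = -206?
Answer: sqrt(1418) ≈ 37.656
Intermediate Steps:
x = 1/9 ≈ 0.11111
l(t) = 10 (l(t) = (10 + t) - t = 10)
sqrt(l(Z) + I(x, -15)*704) = sqrt(10 + 2*704) = sqrt(10 + 1408) = sqrt(1418)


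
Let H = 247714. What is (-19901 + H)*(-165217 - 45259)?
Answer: -47949168988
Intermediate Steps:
(-19901 + H)*(-165217 - 45259) = (-19901 + 247714)*(-165217 - 45259) = 227813*(-210476) = -47949168988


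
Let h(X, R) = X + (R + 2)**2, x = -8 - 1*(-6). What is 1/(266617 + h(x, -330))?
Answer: 1/374199 ≈ 2.6724e-6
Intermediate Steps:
x = -2 (x = -8 + 6 = -2)
h(X, R) = X + (2 + R)**2
1/(266617 + h(x, -330)) = 1/(266617 + (-2 + (2 - 330)**2)) = 1/(266617 + (-2 + (-328)**2)) = 1/(266617 + (-2 + 107584)) = 1/(266617 + 107582) = 1/374199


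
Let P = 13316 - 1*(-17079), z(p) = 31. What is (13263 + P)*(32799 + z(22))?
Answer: 1433292140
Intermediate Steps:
P = 30395 (P = 13316 + 17079 = 30395)
(13263 + P)*(32799 + z(22)) = (13263 + 30395)*(32799 + 31) = 43658*32830 = 1433292140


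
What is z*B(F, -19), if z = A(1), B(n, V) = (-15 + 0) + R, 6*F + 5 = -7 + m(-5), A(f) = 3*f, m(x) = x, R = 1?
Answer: -42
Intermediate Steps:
F = -17/6 (F = -5/6 + (-7 - 5)/6 = -5/6 + (1/6)*(-12) = -5/6 - 2 = -17/6 ≈ -2.8333)
B(n, V) = -14 (B(n, V) = (-15 + 0) + 1 = -15 + 1 = -14)
z = 3 (z = 3*1 = 3)
z*B(F, -19) = 3*(-14) = -42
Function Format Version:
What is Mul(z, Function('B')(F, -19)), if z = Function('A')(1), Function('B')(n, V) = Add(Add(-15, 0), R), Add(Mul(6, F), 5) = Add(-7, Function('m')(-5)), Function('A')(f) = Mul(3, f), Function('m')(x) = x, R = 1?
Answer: -42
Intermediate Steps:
F = Rational(-17, 6) (F = Add(Rational(-5, 6), Mul(Rational(1, 6), Add(-7, -5))) = Add(Rational(-5, 6), Mul(Rational(1, 6), -12)) = Add(Rational(-5, 6), -2) = Rational(-17, 6) ≈ -2.8333)
Function('B')(n, V) = -14 (Function('B')(n, V) = Add(Add(-15, 0), 1) = Add(-15, 1) = -14)
z = 3 (z = Mul(3, 1) = 3)
Mul(z, Function('B')(F, -19)) = Mul(3, -14) = -42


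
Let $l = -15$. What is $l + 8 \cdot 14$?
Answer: $97$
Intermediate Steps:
$l + 8 \cdot 14 = -15 + 8 \cdot 14 = -15 + 112 = 97$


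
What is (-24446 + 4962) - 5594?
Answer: -25078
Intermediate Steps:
(-24446 + 4962) - 5594 = -19484 - 5594 = -25078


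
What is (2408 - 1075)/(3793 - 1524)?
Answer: 1333/2269 ≈ 0.58748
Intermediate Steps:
(2408 - 1075)/(3793 - 1524) = 1333/2269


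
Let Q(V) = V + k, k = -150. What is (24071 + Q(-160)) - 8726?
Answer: 15035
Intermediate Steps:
Q(V) = -150 + V (Q(V) = V - 150 = -150 + V)
(24071 + Q(-160)) - 8726 = (24071 + (-150 - 160)) - 8726 = (24071 - 310) - 8726 = 23761 - 8726 = 15035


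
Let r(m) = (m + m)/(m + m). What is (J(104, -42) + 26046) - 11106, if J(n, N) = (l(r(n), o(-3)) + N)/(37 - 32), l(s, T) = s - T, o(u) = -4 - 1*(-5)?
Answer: 74658/5 ≈ 14932.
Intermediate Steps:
r(m) = 1 (r(m) = (2*m)/((2*m)) = (2*m)*(1/(2*m)) = 1)
o(u) = 1 (o(u) = -4 + 5 = 1)
J(n, N) = N/5 (J(n, N) = ((1 - 1*1) + N)/(37 - 32) = ((1 - 1) + N)/5 = (0 + N)*(1/5) = N*(1/5) = N/5)
(J(104, -42) + 26046) - 11106 = ((1/5)*(-42) + 26046) - 11106 = (-42/5 + 26046) - 11106 = 130188/5 - 11106 = 74658/5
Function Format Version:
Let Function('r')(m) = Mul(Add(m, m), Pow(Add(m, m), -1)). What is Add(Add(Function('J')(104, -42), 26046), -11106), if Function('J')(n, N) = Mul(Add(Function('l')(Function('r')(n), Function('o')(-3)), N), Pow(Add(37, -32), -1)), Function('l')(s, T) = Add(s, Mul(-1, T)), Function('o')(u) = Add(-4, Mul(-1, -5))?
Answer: Rational(74658, 5) ≈ 14932.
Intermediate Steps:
Function('r')(m) = 1 (Function('r')(m) = Mul(Mul(2, m), Pow(Mul(2, m), -1)) = Mul(Mul(2, m), Mul(Rational(1, 2), Pow(m, -1))) = 1)
Function('o')(u) = 1 (Function('o')(u) = Add(-4, 5) = 1)
Function('J')(n, N) = Mul(Rational(1, 5), N) (Function('J')(n, N) = Mul(Add(Add(1, Mul(-1, 1)), N), Pow(Add(37, -32), -1)) = Mul(Add(Add(1, -1), N), Pow(5, -1)) = Mul(Add(0, N), Rational(1, 5)) = Mul(N, Rational(1, 5)) = Mul(Rational(1, 5), N))
Add(Add(Function('J')(104, -42), 26046), -11106) = Add(Add(Mul(Rational(1, 5), -42), 26046), -11106) = Add(Add(Rational(-42, 5), 26046), -11106) = Add(Rational(130188, 5), -11106) = Rational(74658, 5)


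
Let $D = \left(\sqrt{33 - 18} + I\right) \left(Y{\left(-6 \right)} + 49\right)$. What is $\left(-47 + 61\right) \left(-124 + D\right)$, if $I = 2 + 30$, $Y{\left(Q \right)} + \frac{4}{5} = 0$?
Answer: $\frac{99288}{5} + \frac{3374 \sqrt{15}}{5} \approx 22471.0$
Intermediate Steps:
$Y{\left(Q \right)} = - \frac{4}{5}$ ($Y{\left(Q \right)} = - \frac{4}{5} + 0 = - \frac{4}{5}$)
$I = 32$
$D = \frac{7712}{5} + \frac{241 \sqrt{15}}{5}$ ($D = \left(\sqrt{33 - 18} + 32\right) \left(- \frac{4}{5} + 49\right) = \left(\sqrt{15} + 32\right) \frac{241}{5} = \left(32 + \sqrt{15}\right) \frac{241}{5} = \frac{7712}{5} + \frac{241 \sqrt{15}}{5} \approx 1729.1$)
$\left(-47 + 61\right) \left(-124 + D\right) = \left(-47 + 61\right) \left(-124 + \left(\frac{7712}{5} + \frac{241 \sqrt{15}}{5}\right)\right) = 14 \left(\frac{7092}{5} + \frac{241 \sqrt{15}}{5}\right) = \frac{99288}{5} + \frac{3374 \sqrt{15}}{5}$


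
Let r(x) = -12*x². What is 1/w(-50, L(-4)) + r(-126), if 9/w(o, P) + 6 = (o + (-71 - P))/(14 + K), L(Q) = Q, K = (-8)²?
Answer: -1143077/6 ≈ -1.9051e+5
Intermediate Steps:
K = 64
w(o, P) = 9/(-539/78 - P/78 + o/78) (w(o, P) = 9/(-6 + (o + (-71 - P))/(14 + 64)) = 9/(-6 + (-71 + o - P)/78) = 9/(-6 + (-71 + o - P)*(1/78)) = 9/(-6 + (-71/78 - P/78 + o/78)) = 9/(-539/78 - P/78 + o/78))
1/w(-50, L(-4)) + r(-126) = 1/(702/(-539 - 50 - 1*(-4))) - 12*(-126)² = 1/(702/(-539 - 50 + 4)) - 12*15876 = 1/(702/(-585)) - 190512 = 1/(702*(-1/585)) - 190512 = 1/(-6/5) - 190512 = -⅚ - 190512 = -1143077/6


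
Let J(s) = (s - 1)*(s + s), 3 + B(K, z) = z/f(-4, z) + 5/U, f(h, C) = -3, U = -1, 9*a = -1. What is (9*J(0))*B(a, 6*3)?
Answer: 0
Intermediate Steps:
a = -⅑ (a = (⅑)*(-1) = -⅑ ≈ -0.11111)
B(K, z) = -8 - z/3 (B(K, z) = -3 + (z/(-3) + 5/(-1)) = -3 + (z*(-⅓) + 5*(-1)) = -3 + (-z/3 - 5) = -3 + (-5 - z/3) = -8 - z/3)
J(s) = 2*s*(-1 + s) (J(s) = (-1 + s)*(2*s) = 2*s*(-1 + s))
(9*J(0))*B(a, 6*3) = (9*(2*0*(-1 + 0)))*(-8 - 2*3) = (9*(2*0*(-1)))*(-8 - ⅓*18) = (9*0)*(-8 - 6) = 0*(-14) = 0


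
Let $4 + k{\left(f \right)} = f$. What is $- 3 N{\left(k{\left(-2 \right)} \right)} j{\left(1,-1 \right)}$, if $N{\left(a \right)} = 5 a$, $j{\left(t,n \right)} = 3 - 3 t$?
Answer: $0$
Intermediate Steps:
$k{\left(f \right)} = -4 + f$
$- 3 N{\left(k{\left(-2 \right)} \right)} j{\left(1,-1 \right)} = - 3 \cdot 5 \left(-4 - 2\right) \left(3 - 3\right) = - 3 \cdot 5 \left(-6\right) \left(3 - 3\right) = \left(-3\right) \left(-30\right) 0 = 90 \cdot 0 = 0$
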